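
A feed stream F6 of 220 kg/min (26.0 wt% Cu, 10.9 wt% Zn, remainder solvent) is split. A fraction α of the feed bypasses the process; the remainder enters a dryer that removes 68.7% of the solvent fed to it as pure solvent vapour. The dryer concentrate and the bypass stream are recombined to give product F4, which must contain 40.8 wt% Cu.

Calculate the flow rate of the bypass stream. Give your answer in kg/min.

35.91 kg/min

All 220×0.260 = 57.2 kg/min of Cu reaches F4, so F4 = 57.2/0.408 = 140.2 kg/min and vapour = 79.804 kg/min.
The evaporator receives (1−α)·220 of feed at 0.631 solvent and removes 0.687 of that solvent:
0.687×0.631×(1−α)×220 = 79.804
(1−α) = 79.804/95.369 = 0.8368;  α = 0.1632.
Bypass flow = 0.1632×220 = 35.907 kg/min.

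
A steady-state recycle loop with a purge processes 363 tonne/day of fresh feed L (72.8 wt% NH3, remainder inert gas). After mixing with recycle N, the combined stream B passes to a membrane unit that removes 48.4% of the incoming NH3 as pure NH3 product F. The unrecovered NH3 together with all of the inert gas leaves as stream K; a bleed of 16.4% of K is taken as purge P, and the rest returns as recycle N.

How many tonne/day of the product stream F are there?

NH3 in B: m_A = 363×0.728 + (1−0.164)·(1−0.484)·m_A, so m_A = 264.26/0.5686 = 464.74 tonne/day.
Product F = 0.484×464.74 = 224.94 tonne/day.

224.9 tonne/day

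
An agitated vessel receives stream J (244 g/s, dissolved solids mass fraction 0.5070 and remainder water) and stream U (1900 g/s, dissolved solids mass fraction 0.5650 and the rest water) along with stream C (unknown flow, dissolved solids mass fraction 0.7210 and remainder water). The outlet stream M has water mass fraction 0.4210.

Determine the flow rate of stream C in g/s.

Let C be the unknown flow. Total out = 2144 + C.
water balance: 946.79 + 0.279·C = 0.421·(2144 + C)
(0.279 − 0.421)·C = 0.421×2144 − 946.79 = -44.168
C = -44.168 / -0.142 = 311.04 g/s

311 g/s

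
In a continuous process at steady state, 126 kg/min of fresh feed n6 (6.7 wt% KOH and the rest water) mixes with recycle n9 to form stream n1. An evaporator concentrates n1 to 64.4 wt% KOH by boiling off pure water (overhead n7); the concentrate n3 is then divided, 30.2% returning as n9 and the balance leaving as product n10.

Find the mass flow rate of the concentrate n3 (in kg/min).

18.78 kg/min

Overall KOH balance (none leaves overhead): KOH in fresh feed = KOH in product, i.e. 126×0.067 = (1−0.302)·n3·0.644.
n3 = 8.442/(0.644×0.698) = 18.78 kg/min.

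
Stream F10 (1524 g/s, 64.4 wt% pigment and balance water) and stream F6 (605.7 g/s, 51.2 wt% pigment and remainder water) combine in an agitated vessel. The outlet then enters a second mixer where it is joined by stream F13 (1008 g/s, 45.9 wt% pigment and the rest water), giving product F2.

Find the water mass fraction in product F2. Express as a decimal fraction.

Overall, product flow = 3137.7 g/s.
water in = 1524×0.356 + 605.7×0.488 + 1008×0.541 = 1383.5 g/s.
water fraction in F2 = 0.4409.

0.4409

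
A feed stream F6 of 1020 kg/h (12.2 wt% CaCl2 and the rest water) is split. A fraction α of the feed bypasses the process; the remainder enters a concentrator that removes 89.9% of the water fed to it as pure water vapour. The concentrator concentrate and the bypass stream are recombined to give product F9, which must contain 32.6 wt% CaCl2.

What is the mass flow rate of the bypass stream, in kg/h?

All 1020×0.122 = 124.44 kg/h of CaCl2 reaches F9, so F9 = 124.44/0.326 = 381.72 kg/h and vapour = 638.28 kg/h.
The evaporator receives (1−α)·1020 of feed at 0.878 water and removes 0.899 of that water:
0.899×0.878×(1−α)×1020 = 638.28
(1−α) = 638.28/805.11 = 0.7928;  α = 0.2072.
Bypass flow = 0.2072×1020 = 211.35 kg/h.

211.4 kg/h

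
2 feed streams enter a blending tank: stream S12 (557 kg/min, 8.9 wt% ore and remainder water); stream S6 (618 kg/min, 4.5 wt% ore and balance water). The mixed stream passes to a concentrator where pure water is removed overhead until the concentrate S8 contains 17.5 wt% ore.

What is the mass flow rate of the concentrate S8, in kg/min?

ore entering = 557×0.089 + 618×0.045 = 77.383 kg/min.
All ore reports to S8, so S8 = 77.383/0.175 = 442.19 kg/min.

442.2 kg/min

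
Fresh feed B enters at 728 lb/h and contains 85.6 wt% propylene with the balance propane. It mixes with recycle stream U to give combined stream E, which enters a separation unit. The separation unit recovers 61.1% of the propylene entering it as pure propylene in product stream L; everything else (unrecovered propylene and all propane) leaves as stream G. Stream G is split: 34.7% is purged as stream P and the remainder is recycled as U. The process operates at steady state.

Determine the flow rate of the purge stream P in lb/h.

217.6 lb/h

propane enters only via B and leaves only via the purge: 728×0.144 = 0.347×(propane in G), and the separation unit passes all propane, so propane in E = propane in G = 302.11 lb/h.
propylene in E: m_A = 728×0.856 + (1−0.347)·(1−0.611)·m_A, so m_A = 623.17/0.7460 = 835.36 lb/h.
G = (1−0.611)×835.36 + 302.11 = 627.07 lb/h.
Purge P = 0.347×627.07 = 217.59 lb/h.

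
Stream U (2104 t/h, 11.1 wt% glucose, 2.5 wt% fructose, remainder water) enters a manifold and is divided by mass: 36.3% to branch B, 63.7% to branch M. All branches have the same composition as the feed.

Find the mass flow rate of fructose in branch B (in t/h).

Branch B total = 0.363×2104 = 763.75 t/h.
fructose in B = 0.025×763.75 = 19.094 t/h.

19.09 t/h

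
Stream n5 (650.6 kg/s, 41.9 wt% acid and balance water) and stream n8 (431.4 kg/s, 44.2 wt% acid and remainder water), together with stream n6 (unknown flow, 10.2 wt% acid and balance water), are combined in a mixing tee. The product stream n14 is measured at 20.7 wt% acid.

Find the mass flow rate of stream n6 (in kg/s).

2279 kg/s

Let n6 be the unknown flow. Total out = 1082 + n6.
acid balance: 463.28 + 0.102·n6 = 0.207·(1082 + n6)
(0.102 − 0.207)·n6 = 0.207×1082 − 463.28 = -239.31
n6 = -239.31 / -0.105 = 2279.1 kg/s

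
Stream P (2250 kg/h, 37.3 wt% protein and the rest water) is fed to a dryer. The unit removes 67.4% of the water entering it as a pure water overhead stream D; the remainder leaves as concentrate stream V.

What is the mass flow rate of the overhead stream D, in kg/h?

water entering = 2250×0.627 = 1410.8 kg/h; overhead removed = 0.674×1410.8 = 950.85 kg/h.

950.8 kg/h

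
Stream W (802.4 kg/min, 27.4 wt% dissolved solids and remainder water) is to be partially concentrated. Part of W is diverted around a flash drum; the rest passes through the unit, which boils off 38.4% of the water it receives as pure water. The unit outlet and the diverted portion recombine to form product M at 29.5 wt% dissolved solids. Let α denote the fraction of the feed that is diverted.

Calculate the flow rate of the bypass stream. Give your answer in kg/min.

All 802.4×0.274 = 219.86 kg/min of dissolved solids reaches M, so M = 219.86/0.295 = 745.28 kg/min and vapour = 57.12 kg/min.
The evaporator receives (1−α)·802.4 of feed at 0.726 water and removes 0.384 of that water:
0.384×0.726×(1−α)×802.4 = 57.12
(1−α) = 57.12/223.7 = 0.2553;  α = 0.7447.
Bypass flow = 0.7447×802.4 = 597.51 kg/min.

597.5 kg/min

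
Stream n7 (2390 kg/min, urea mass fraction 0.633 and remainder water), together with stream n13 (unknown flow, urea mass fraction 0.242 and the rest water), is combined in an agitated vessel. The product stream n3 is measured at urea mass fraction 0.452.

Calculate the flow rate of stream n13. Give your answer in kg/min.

2060 kg/min

Let n13 be the unknown flow. Total out = 2390 + n13.
urea balance: 1512.9 + 0.242·n13 = 0.452·(2390 + n13)
(0.242 − 0.452)·n13 = 0.452×2390 − 1512.9 = -432.59
n13 = -432.59 / -0.210 = 2060 kg/min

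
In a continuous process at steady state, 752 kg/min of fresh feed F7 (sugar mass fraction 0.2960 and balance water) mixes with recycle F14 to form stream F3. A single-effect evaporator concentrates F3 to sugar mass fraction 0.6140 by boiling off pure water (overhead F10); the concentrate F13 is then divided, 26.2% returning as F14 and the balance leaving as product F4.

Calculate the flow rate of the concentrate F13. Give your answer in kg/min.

491.2 kg/min

Overall sugar balance (none leaves overhead): sugar in fresh feed = sugar in product, i.e. 752×0.296 = (1−0.262)·F13·0.614.
F13 = 222.59/(0.614×0.738) = 491.23 kg/min.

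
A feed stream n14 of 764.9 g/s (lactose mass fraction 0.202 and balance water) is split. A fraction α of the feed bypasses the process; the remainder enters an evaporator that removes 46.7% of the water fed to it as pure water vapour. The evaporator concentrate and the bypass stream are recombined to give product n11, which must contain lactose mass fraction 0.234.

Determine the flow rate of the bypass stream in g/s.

484.2 g/s

All 764.9×0.202 = 154.51 g/s of lactose reaches n11, so n11 = 154.51/0.234 = 660.3 g/s and vapour = 104.6 g/s.
The evaporator receives (1−α)·764.9 of feed at 0.798 water and removes 0.467 of that water:
0.467×0.798×(1−α)×764.9 = 104.6
(1−α) = 104.6/285.05 = 0.3670;  α = 0.6330.
Bypass flow = 0.6330×764.9 = 484.22 g/s.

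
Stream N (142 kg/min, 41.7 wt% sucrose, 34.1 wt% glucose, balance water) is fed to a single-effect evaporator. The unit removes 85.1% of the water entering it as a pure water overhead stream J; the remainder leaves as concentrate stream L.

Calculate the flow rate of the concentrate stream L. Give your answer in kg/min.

112.8 kg/min

water entering = 142×0.242 = 34.364 kg/min; overhead removed = 0.851×34.364 = 29.244 kg/min.
Concentrate = 142 − 29.244 = 112.76 kg/min.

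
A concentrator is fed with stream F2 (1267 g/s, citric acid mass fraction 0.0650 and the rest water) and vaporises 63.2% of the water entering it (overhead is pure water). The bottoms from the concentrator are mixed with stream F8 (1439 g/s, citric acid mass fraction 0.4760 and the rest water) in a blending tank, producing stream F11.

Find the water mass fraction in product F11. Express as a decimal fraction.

Vapour removed = 0.632×0.935×1267 = 748.7 g/s; concentrate = 518.3 g/s.
water reaching the mixer = 435.95 (from concentrate) + 1439×0.524 = 1190 g/s.
Product flow = 518.3 + 1439 = 1957.3 g/s; water fraction = 0.6080.

0.6080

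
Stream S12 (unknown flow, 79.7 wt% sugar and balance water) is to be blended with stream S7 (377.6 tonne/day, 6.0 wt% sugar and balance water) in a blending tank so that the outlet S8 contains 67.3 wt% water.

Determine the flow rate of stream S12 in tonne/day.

214.5 tonne/day

Let S12 be the unknown flow. Total out = 377.6 + S12.
water balance: 354.94 + 0.203·S12 = 0.673·(377.6 + S12)
(0.203 − 0.673)·S12 = 0.673×377.6 − 354.94 = -100.82
S12 = -100.82 / -0.470 = 214.51 tonne/day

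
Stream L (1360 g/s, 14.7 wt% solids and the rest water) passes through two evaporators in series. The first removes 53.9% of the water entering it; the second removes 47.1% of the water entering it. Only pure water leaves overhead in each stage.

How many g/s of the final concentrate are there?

482.8 g/s

water in feed = 1360×0.853 = 1160.1 g/s.
After stage 1: water left = (1−0.539)×1160.1 = 534.8; stream total = 734.72 g/s.
After stage 2: water left = (1−0.471)×534.8 = 282.91; final concentrate = 482.83 g/s.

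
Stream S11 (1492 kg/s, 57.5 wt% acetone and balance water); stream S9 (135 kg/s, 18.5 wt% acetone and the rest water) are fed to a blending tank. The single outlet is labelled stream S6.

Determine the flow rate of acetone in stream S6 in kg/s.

acetone out = acetone in = 1492×0.575 + 135×0.185 = 882.88 kg/s.

882.9 kg/s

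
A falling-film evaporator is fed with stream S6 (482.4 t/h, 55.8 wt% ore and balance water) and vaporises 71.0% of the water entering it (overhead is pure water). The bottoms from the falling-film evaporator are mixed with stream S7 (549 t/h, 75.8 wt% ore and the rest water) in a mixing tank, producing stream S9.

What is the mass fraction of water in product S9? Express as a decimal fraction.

Vapour removed = 0.710×0.442×482.4 = 151.39 t/h; concentrate = 331.01 t/h.
water reaching the mixer = 61.834 (from concentrate) + 549×0.242 = 194.69 t/h.
Product flow = 331.01 + 549 = 880.01 t/h; water fraction = 0.221.

0.221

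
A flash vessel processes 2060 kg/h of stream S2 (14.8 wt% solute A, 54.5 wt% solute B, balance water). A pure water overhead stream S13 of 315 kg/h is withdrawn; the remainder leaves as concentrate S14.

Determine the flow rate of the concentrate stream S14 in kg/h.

Concentrate = 2060 − 315 = 1745 kg/h.

1745 kg/h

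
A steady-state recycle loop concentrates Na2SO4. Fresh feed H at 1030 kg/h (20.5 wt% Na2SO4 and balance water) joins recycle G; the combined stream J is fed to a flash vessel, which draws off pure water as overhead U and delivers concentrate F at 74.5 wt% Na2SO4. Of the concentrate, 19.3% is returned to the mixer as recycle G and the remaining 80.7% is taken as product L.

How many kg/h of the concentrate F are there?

Overall Na2SO4 balance (none leaves overhead): Na2SO4 in fresh feed = Na2SO4 in product, i.e. 1030×0.205 = (1−0.193)·F·0.745.
F = 211.15/(0.745×0.807) = 351.21 kg/h.

351.2 kg/h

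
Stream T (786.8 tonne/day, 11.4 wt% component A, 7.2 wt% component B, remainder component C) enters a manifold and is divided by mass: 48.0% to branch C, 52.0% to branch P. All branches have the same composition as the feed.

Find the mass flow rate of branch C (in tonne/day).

377.7 tonne/day

Branch C flow = 0.480×786.8 = 377.66 tonne/day.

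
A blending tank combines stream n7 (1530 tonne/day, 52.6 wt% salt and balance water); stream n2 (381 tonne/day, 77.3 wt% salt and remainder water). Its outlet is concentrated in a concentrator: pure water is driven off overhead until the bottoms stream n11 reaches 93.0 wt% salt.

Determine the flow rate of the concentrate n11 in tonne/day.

salt entering = 1530×0.526 + 381×0.773 = 1099.3 tonne/day.
All salt reports to n11, so n11 = 1099.3/0.930 = 1182 tonne/day.

1182 tonne/day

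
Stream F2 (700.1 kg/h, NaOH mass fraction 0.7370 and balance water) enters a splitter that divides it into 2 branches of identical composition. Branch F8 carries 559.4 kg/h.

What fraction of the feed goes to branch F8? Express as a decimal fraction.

0.799

Fraction to F8 = 559.4/700.1 = 0.7990.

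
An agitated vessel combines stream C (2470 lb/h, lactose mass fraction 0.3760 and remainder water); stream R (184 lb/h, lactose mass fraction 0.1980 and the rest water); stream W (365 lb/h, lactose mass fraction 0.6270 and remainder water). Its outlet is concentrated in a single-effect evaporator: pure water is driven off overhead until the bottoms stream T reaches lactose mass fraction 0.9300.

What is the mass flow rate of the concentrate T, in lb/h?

1284 lb/h

lactose entering = 2470×0.376 + 184×0.198 + 365×0.627 = 1194 lb/h.
All lactose reports to T, so T = 1194/0.930 = 1283.9 lb/h.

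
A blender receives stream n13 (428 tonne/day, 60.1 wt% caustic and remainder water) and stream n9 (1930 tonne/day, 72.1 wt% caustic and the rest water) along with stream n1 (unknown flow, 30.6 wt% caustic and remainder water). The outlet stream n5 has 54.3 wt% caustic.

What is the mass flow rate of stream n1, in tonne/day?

Let n1 be the unknown flow. Total out = 2358 + n1.
caustic balance: 1648.8 + 0.306·n1 = 0.543·(2358 + n1)
(0.306 − 0.543)·n1 = 0.543×2358 − 1648.8 = -368.36
n1 = -368.36 / -0.237 = 1554.3 tonne/day

1554 tonne/day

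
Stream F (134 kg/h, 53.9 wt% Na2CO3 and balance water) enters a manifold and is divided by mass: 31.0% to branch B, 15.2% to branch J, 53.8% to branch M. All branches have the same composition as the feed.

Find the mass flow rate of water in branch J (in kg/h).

Branch J total = 0.152×134 = 20.368 kg/h.
water in J = 0.461×20.368 = 9.3896 kg/h.

9.39 kg/h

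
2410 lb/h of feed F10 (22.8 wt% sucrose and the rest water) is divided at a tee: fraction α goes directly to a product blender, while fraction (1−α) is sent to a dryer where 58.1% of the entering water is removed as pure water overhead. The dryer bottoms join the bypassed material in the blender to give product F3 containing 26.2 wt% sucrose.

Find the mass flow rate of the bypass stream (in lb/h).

All 2410×0.228 = 549.48 lb/h of sucrose reaches F3, so F3 = 549.48/0.262 = 2097.3 lb/h and vapour = 312.75 lb/h.
The evaporator receives (1−α)·2410 of feed at 0.772 water and removes 0.581 of that water:
0.581×0.772×(1−α)×2410 = 312.75
(1−α) = 312.75/1081 = 0.2893;  α = 0.7107.
Bypass flow = 0.7107×2410 = 1712.7 lb/h.

1713 lb/h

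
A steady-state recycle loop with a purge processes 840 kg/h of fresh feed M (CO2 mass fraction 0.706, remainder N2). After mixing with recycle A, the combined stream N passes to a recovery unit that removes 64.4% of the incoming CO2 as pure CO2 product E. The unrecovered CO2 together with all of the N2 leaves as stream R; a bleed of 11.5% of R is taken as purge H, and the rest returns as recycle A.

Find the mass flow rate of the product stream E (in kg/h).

557.6 kg/h

CO2 in N: m_A = 840×0.706 + (1−0.115)·(1−0.644)·m_A, so m_A = 593.04/0.6849 = 865.83 kg/h.
Product E = 0.644×865.83 = 557.59 kg/h.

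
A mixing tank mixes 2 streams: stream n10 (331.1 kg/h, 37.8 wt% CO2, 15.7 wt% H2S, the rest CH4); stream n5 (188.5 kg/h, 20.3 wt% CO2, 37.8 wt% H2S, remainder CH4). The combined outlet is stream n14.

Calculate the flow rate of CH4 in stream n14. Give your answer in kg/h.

CH4 out = CH4 in = 331.1×0.465 + 188.5×0.419 = 232.94 kg/h.

232.9 kg/h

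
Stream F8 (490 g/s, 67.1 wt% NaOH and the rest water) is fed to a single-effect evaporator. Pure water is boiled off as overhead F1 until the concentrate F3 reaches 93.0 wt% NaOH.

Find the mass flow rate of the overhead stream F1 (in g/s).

136.5 g/s

NaOH is conserved: 490×0.671 = 328.79 g/s all reports to the concentrate.
Concentrate = 328.79/(target fraction) = 353.54 g/s.
Overhead = 490 − 353.54 = 136.46 g/s.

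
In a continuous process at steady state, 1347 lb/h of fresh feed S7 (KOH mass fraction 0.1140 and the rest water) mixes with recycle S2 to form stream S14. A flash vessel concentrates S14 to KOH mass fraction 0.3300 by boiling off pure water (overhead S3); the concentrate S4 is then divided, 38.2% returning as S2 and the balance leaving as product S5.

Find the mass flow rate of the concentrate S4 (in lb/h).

Overall KOH balance (none leaves overhead): KOH in fresh feed = KOH in product, i.e. 1347×0.114 = (1−0.382)·S4·0.330.
S4 = 153.56/(0.330×0.618) = 752.96 lb/h.

753 lb/h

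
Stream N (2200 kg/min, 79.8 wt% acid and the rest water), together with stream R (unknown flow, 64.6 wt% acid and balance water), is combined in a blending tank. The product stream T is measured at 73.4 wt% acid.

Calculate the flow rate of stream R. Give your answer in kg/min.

Let R be the unknown flow. Total out = 2200 + R.
acid balance: 1755.6 + 0.646·R = 0.734·(2200 + R)
(0.646 − 0.734)·R = 0.734×2200 − 1755.6 = -140.8
R = -140.8 / -0.088 = 1600 kg/min

1600 kg/min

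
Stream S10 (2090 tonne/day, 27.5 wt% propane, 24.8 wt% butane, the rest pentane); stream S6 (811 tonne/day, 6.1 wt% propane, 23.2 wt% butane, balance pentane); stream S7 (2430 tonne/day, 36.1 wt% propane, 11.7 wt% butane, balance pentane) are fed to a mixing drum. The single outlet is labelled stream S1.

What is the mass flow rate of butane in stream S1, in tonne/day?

990.8 tonne/day

butane out = butane in = 2090×0.248 + 811×0.232 + 2430×0.117 = 990.78 tonne/day.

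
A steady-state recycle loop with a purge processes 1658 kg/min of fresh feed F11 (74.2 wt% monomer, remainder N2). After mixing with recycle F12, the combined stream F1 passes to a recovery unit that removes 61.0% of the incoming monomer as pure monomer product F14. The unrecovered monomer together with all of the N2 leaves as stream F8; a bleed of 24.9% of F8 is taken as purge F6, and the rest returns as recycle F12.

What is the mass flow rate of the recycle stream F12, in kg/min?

N2 enters only via F11 and leaves only via the purge: 1658×0.258 = 0.249×(N2 in F8), and the recovery unit passes all N2, so N2 in F1 = N2 in F8 = 1717.9 kg/min.
monomer in F1: m_A = 1658×0.742 + (1−0.249)·(1−0.610)·m_A, so m_A = 1230.2/0.7071 = 1739.8 kg/min.
F8 = (1−0.610)×1739.8 + 1717.9 = 2396.5 kg/min.
Recycle F12 = (1−0.249)×2396.5 = 1799.7 kg/min.

1800 kg/min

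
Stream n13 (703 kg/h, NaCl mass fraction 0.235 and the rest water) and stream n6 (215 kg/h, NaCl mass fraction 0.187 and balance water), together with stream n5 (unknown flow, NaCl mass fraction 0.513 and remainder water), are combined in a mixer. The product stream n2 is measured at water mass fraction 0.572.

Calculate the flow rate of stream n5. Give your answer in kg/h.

2206 kg/h

Let n5 be the unknown flow. Total out = 918 + n5.
water balance: 712.59 + 0.487·n5 = 0.572·(918 + n5)
(0.487 − 0.572)·n5 = 0.572×918 − 712.59 = -187.49
n5 = -187.49 / -0.085 = 2205.8 kg/h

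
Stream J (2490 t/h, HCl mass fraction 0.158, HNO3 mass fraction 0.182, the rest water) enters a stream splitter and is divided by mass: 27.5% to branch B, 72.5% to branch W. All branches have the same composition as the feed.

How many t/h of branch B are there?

Branch B flow = 0.275×2490 = 684.75 t/h.

684.8 t/h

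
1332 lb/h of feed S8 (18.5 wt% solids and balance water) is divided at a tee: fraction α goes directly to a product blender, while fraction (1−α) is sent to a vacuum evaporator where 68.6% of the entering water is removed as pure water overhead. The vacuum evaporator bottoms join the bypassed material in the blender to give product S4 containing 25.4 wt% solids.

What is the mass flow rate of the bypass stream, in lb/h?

All 1332×0.185 = 246.42 lb/h of solids reaches S4, so S4 = 246.42/0.254 = 970.16 lb/h and vapour = 361.84 lb/h.
The evaporator receives (1−α)·1332 of feed at 0.815 water and removes 0.686 of that water:
0.686×0.815×(1−α)×1332 = 361.84
(1−α) = 361.84/744.71 = 0.4859;  α = 0.5141.
Bypass flow = 0.5141×1332 = 684.8 lb/h.

684.8 lb/h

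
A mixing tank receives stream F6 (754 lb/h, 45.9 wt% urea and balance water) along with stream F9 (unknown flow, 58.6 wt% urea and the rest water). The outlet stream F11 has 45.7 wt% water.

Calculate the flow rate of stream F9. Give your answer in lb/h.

1473 lb/h

Let F9 be the unknown flow. Total out = 754 + F9.
water balance: 407.91 + 0.414·F9 = 0.457·(754 + F9)
(0.414 − 0.457)·F9 = 0.457×754 − 407.91 = -63.336
F9 = -63.336 / -0.043 = 1472.9 lb/h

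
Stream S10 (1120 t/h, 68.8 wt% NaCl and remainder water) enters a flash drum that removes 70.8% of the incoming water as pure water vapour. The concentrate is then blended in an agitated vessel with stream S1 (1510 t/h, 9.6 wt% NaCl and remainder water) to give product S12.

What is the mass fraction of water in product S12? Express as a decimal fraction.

0.616

Vapour removed = 0.708×0.312×1120 = 247.4 t/h; concentrate = 872.6 t/h.
water reaching the mixer = 102.04 (from concentrate) + 1510×0.904 = 1467.1 t/h.
Product flow = 872.6 + 1510 = 2382.6 t/h; water fraction = 0.616.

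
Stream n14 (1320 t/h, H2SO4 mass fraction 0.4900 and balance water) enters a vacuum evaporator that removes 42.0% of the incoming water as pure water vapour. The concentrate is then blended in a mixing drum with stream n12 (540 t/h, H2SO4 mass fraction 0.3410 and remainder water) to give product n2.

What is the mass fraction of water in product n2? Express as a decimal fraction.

Vapour removed = 0.420×0.510×1320 = 282.74 t/h; concentrate = 1037.3 t/h.
water reaching the mixer = 390.46 (from concentrate) + 540×0.659 = 746.32 t/h.
Product flow = 1037.3 + 540 = 1577.3 t/h; water fraction = 0.4732.

0.4732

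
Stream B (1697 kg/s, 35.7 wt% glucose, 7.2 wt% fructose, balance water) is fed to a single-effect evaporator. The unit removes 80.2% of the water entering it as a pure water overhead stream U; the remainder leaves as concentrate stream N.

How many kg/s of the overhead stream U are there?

777.1 kg/s

water entering = 1697×0.571 = 968.99 kg/s; overhead removed = 0.802×968.99 = 777.13 kg/s.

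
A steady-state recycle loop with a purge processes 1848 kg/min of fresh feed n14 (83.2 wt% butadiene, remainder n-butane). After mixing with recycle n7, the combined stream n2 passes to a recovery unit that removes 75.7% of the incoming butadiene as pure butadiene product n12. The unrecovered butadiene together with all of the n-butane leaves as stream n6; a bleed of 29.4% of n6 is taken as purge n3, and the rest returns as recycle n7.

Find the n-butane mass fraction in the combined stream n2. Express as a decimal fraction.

n-butane enters only via n14 and leaves only via the purge: 1848×0.168 = 0.294×(n-butane in n6), and the recovery unit passes all n-butane, so n-butane in n2 = n-butane in n6 = 1056 kg/min.
butadiene in n2: m_A = 1848×0.832 + (1−0.294)·(1−0.757)·m_A, so m_A = 1537.5/0.8284 = 1855.9 kg/min.
n2 = 1855.9 + 1056 = 2911.9 kg/min.
n-butane fraction in n2 = 1056/2911.9 = 0.3626.

0.3626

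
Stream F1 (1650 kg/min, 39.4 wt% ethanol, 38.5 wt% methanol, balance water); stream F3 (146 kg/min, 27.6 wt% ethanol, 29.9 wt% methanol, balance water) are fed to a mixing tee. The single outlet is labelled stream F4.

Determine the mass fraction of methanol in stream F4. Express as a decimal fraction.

0.3780

Total flow out = 1650 + 146 = 1796 kg/min.
methanol in = 1650×0.385 + 146×0.299 = 678.9 kg/min.
methanol mass fraction in F4 = 678.9/1796 = 0.3780.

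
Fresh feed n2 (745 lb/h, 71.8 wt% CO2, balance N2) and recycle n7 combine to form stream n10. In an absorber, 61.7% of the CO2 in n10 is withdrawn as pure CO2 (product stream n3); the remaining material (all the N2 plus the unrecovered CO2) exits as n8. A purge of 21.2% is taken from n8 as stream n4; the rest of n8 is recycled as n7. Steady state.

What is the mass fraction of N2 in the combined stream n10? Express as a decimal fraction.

0.564

N2 enters only via n2 and leaves only via the purge: 745×0.282 = 0.212×(N2 in n8), and the absorber passes all N2, so N2 in n10 = N2 in n8 = 990.99 lb/h.
CO2 in n10: m_A = 745×0.718 + (1−0.212)·(1−0.617)·m_A, so m_A = 534.91/0.6982 = 766.13 lb/h.
n10 = 766.13 + 990.99 = 1757.1 lb/h.
N2 fraction in n10 = 990.99/1757.1 = 0.564.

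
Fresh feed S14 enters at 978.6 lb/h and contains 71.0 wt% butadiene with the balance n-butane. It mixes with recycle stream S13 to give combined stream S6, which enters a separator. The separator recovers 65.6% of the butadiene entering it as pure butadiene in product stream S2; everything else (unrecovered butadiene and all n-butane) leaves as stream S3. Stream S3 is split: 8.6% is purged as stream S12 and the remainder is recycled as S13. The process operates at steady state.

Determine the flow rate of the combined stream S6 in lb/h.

4313 lb/h

n-butane enters only via S14 and leaves only via the purge: 978.6×0.290 = 0.086×(n-butane in S3), and the separator passes all n-butane, so n-butane in S6 = n-butane in S3 = 3299.9 lb/h.
butadiene in S6: m_A = 978.6×0.710 + (1−0.086)·(1−0.656)·m_A, so m_A = 694.81/0.6856 = 1013.5 lb/h.
S6 = 1013.5 + 3299.9 = 4313.4 lb/h.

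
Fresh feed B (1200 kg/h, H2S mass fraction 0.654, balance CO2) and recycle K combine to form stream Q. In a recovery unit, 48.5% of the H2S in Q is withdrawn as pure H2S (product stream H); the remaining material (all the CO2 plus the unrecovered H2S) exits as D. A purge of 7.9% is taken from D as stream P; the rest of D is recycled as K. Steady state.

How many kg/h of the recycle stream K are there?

5549 kg/h

CO2 enters only via B and leaves only via the purge: 1200×0.346 = 0.079×(CO2 in D), and the recovery unit passes all CO2, so CO2 in Q = CO2 in D = 5255.7 kg/h.
H2S in Q: m_A = 1200×0.654 + (1−0.079)·(1−0.485)·m_A, so m_A = 784.8/0.5257 = 1492.9 kg/h.
D = (1−0.485)×1492.9 + 5255.7 = 6024.5 kg/h.
Recycle K = (1−0.079)×6024.5 = 5548.6 kg/h.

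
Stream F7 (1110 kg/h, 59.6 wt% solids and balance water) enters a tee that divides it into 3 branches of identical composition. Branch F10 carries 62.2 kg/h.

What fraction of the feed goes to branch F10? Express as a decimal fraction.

Fraction to F10 = 62.2/1110 = 0.0560.

0.056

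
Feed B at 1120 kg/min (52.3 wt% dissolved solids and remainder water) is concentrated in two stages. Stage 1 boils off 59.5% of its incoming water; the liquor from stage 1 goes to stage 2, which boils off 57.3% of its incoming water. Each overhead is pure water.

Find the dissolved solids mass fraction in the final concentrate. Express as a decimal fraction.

0.8638

water in feed = 1120×0.477 = 534.24 kg/min.
After stage 1: water left = (1−0.595)×534.24 = 216.37; stream total = 802.13 kg/min.
After stage 2: water left = (1−0.573)×216.37 = 92.389; final concentrate = 678.15 kg/min.
dissolved solids fraction = 585.76/678.15 = 0.8638.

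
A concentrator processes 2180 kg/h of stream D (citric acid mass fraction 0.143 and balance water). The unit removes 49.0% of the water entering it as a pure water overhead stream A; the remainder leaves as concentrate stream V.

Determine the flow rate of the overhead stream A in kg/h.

915.4 kg/h

water entering = 2180×0.857 = 1868.3 kg/h; overhead removed = 0.490×1868.3 = 915.45 kg/h.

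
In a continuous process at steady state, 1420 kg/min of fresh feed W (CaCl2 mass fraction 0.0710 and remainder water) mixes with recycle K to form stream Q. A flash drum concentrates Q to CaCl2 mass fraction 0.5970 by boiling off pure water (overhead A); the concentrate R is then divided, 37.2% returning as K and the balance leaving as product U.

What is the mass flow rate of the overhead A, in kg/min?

1251 kg/min

Overall CaCl2 balance (none leaves overhead): CaCl2 in fresh feed = CaCl2 in product, i.e. 1420×0.071 = (1−0.372)·R·0.597.
R = 100.82/(0.597×0.628) = 268.91 kg/min.
Recycle K = 0.372×268.91 = 100.04 kg/min.
Combined feed Q = 1420 + 100.04 = 1520 kg/min.
Overhead A = Q − R = 1520 − 268.91 = 1251.1 kg/min.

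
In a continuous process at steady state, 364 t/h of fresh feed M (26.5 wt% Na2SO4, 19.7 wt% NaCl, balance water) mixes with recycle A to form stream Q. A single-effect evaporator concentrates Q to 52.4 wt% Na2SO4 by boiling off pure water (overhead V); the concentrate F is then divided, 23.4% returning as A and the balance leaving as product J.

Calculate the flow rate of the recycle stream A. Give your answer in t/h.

56.23 t/h

Overall Na2SO4 balance (none leaves overhead): Na2SO4 in fresh feed = Na2SO4 in product, i.e. 364×0.265 = (1−0.234)·F·0.524.
F = 96.46/(0.524×0.766) = 240.32 t/h.
Recycle A = 0.234×240.32 = 56.235 t/h.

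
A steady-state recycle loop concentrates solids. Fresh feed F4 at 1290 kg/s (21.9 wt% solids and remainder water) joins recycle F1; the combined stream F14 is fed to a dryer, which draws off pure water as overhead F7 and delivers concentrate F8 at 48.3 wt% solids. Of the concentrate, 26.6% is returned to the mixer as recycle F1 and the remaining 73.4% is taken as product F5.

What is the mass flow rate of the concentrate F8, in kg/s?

796.9 kg/s

Overall solids balance (none leaves overhead): solids in fresh feed = solids in product, i.e. 1290×0.219 = (1−0.266)·F8·0.483.
F8 = 282.51/(0.483×0.734) = 796.88 kg/s.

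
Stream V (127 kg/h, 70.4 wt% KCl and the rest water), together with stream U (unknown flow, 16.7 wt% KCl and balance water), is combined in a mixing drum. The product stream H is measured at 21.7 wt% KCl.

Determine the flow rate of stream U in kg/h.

1237 kg/h

Let U be the unknown flow. Total out = 127 + U.
KCl balance: 89.408 + 0.167·U = 0.217·(127 + U)
(0.167 − 0.217)·U = 0.217×127 − 89.408 = -61.849
U = -61.849 / -0.050 = 1237 kg/h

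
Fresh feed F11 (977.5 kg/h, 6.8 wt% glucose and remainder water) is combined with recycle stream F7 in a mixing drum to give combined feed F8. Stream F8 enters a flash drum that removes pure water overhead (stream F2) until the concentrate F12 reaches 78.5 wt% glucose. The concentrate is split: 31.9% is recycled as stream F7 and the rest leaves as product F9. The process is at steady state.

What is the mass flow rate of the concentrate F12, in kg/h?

Overall glucose balance (none leaves overhead): glucose in fresh feed = glucose in product, i.e. 977.5×0.068 = (1−0.319)·F12·0.785.
F12 = 66.47/(0.785×0.681) = 124.34 kg/h.

124.3 kg/h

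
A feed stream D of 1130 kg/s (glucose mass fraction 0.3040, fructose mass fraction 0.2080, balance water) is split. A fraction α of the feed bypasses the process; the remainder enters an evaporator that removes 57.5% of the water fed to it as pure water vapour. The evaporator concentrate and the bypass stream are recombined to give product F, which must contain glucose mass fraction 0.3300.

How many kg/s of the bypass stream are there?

812.7 kg/s

All 1130×0.304 = 343.52 kg/s of glucose reaches F, so F = 343.52/0.330 = 1041 kg/s and vapour = 89.03 kg/s.
The evaporator receives (1−α)·1130 of feed at 0.488 water and removes 0.575 of that water:
0.575×0.488×(1−α)×1130 = 89.03
(1−α) = 89.03/317.08 = 0.2808;  α = 0.7192.
Bypass flow = 0.7192×1130 = 812.71 kg/s.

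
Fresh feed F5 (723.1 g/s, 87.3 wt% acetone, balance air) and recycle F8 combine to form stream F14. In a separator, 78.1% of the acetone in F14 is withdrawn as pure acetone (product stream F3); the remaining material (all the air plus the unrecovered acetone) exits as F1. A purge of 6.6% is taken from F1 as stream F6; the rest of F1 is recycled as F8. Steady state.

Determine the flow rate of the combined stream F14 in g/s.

air enters only via F5 and leaves only via the purge: 723.1×0.127 = 0.066×(air in F1), and the separator passes all air, so air in F14 = air in F1 = 1391.4 g/s.
acetone in F14: m_A = 723.1×0.873 + (1−0.066)·(1−0.781)·m_A, so m_A = 631.27/0.7955 = 793.59 g/s.
F14 = 793.59 + 1391.4 = 2185 g/s.

2185 g/s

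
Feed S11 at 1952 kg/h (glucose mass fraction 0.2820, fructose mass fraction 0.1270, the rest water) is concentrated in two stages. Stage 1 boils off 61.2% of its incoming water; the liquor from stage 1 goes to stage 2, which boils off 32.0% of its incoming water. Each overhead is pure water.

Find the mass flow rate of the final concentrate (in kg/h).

1103 kg/h

water in feed = 1952×0.591 = 1153.6 kg/h.
After stage 1: water left = (1−0.612)×1153.6 = 447.61; stream total = 1246 kg/h.
After stage 2: water left = (1−0.320)×447.61 = 304.37; final concentrate = 1102.7 kg/h.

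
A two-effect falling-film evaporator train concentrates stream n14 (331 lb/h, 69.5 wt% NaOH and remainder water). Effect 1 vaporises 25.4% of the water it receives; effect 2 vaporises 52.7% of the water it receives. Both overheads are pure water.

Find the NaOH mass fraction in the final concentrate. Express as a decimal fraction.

water in feed = 331×0.305 = 100.95 lb/h.
After stage 1: water left = (1−0.254)×100.95 = 75.312; stream total = 305.36 lb/h.
After stage 2: water left = (1−0.527)×75.312 = 35.623; final concentrate = 265.67 lb/h.
NaOH fraction = 230.04/265.67 = 0.866.

0.866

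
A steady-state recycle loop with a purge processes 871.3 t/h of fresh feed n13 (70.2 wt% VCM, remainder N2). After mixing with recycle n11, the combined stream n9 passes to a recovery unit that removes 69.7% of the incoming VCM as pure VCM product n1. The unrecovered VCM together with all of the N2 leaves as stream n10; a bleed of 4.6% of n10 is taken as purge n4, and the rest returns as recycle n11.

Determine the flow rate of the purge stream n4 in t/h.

271.6 t/h

N2 enters only via n13 and leaves only via the purge: 871.3×0.298 = 0.046×(N2 in n10), and the recovery unit passes all N2, so N2 in n9 = N2 in n10 = 5644.5 t/h.
VCM in n9: m_A = 871.3×0.702 + (1−0.046)·(1−0.697)·m_A, so m_A = 611.65/0.7109 = 860.35 t/h.
n10 = (1−0.697)×860.35 + 5644.5 = 5905.2 t/h.
Purge n4 = 0.046×5905.2 = 271.64 t/h.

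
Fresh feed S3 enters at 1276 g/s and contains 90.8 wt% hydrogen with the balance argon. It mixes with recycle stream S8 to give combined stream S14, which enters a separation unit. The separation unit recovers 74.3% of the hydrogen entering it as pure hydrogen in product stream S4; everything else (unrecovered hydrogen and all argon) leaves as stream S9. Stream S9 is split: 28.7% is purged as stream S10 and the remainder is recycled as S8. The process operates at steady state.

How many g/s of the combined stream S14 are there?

1828 g/s

argon enters only via S3 and leaves only via the purge: 1276×0.092 = 0.287×(argon in S9), and the separation unit passes all argon, so argon in S14 = argon in S9 = 409.03 g/s.
hydrogen in S14: m_A = 1276×0.908 + (1−0.287)·(1−0.743)·m_A, so m_A = 1158.6/0.8168 = 1418.5 g/s.
S14 = 1418.5 + 409.03 = 1827.6 g/s.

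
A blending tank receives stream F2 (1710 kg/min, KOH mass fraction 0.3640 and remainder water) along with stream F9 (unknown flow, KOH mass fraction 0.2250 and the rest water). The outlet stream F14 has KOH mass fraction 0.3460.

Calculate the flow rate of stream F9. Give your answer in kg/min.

Let F9 be the unknown flow. Total out = 1710 + F9.
KOH balance: 622.44 + 0.225·F9 = 0.346·(1710 + F9)
(0.225 − 0.346)·F9 = 0.346×1710 − 622.44 = -30.78
F9 = -30.78 / -0.121 = 254.38 kg/min

254.4 kg/min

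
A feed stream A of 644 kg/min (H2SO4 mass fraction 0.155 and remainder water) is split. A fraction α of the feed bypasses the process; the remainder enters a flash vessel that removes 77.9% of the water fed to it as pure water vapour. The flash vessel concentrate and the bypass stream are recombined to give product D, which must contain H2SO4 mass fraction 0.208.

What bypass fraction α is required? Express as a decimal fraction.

0.613

All 644×0.155 = 99.82 kg/min of H2SO4 reaches D, so D = 99.82/0.208 = 479.9 kg/min and vapour = 164.1 kg/min.
The evaporator receives (1−α)·644 of feed at 0.845 water and removes 0.779 of that water:
0.779×0.845×(1−α)×644 = 164.1
(1−α) = 164.1/423.92 = 0.3871;  α = 0.6129.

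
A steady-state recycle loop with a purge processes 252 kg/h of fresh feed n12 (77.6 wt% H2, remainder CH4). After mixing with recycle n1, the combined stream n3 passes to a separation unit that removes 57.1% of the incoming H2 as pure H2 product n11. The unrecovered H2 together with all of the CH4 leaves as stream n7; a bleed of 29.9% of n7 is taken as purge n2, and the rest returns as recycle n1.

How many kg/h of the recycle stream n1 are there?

216.4 kg/h

CH4 enters only via n12 and leaves only via the purge: 252×0.224 = 0.299×(CH4 in n7), and the separation unit passes all CH4, so CH4 in n3 = CH4 in n7 = 188.79 kg/h.
H2 in n3: m_A = 252×0.776 + (1−0.299)·(1−0.571)·m_A, so m_A = 195.55/0.6993 = 279.65 kg/h.
n7 = (1−0.571)×279.65 + 188.79 = 308.76 kg/h.
Recycle n1 = (1−0.299)×308.76 = 216.44 kg/h.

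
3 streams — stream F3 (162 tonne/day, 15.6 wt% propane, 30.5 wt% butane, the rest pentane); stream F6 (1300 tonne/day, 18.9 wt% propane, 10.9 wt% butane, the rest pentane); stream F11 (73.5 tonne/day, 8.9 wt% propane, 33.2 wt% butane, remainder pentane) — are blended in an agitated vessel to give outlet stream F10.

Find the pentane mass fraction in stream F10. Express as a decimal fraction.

0.6789

Total flow out = 162 + 1300 + 73.5 = 1535.5 tonne/day.
pentane in = 162×0.539 + 1300×0.702 + 73.5×0.579 = 1042.5 tonne/day.
pentane mass fraction in F10 = 1042.5/1535.5 = 0.6789.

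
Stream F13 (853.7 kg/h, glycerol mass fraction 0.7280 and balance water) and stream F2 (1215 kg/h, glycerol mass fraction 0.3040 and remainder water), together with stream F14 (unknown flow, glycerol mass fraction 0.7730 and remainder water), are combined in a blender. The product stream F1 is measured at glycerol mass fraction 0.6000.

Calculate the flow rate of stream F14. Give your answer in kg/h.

Let F14 be the unknown flow. Total out = 2068.7 + F14.
glycerol balance: 990.85 + 0.773·F14 = 0.600·(2068.7 + F14)
(0.773 − 0.600)·F14 = 0.600×2068.7 − 990.85 = 250.37
F14 = 250.37 / 0.173 = 1447.2 kg/h

1447 kg/h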